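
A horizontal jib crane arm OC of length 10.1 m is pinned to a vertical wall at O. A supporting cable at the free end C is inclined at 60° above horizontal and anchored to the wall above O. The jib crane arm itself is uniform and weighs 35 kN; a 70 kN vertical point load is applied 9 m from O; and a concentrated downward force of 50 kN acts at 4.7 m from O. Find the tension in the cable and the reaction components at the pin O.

T = 119.1 kN, O_x = 59.55 kN, O_y = 51.86 kN

ΣM about O: T·sin60°·10.1 − 35·5.05 − 70·9 − 50·4.7 = 0 → T = 1041.75/(10.1·0.866025) = 119.1 kN.
ΣF_x = 0: O_x − T·cos60° = 0 → O_x = 119.1 × 0.5 = 59.55 kN.
ΣF_y = 0: O_y + T·sin60° − 35 − 70 − 50 = 0 → O_y = 155 − 119.1 × 0.866025 = 51.86 kN.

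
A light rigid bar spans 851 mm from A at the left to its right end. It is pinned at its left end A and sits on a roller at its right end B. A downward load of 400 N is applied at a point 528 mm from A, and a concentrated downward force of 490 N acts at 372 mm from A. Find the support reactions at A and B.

Taking moments about A: B_y·851 − 400·528 − 490·372 = 0 → B_y = 393480/851 = 462.374 ≈ 462.4 N.
ΣF_y = 0: A_y + 462.374 − 400 − 490 = 0 → A_y = 427.6 N.
ΣF_x = 0: no horizontal applied forces, so A_x = 0.

A_x = 0, A_y = 427.6 N, B_y = 462.4 N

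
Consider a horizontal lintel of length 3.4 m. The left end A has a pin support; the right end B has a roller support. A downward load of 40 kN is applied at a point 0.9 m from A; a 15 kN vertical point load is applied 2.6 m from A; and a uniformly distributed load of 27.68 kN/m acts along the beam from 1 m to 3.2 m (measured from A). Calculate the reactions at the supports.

Resultant of the distributed load: 27.68 × 2.2 = 60.896 kN at 2.1 m from A.
Moments about A: B_y·3.4 − 40·0.9 − 15·2.6 − (27.68·2.2)·2.1 = 0 → B_y = 202.8816/3.4 = 59.6711 ≈ 59.67 kN.
ΣF_y = 0: A_y + 59.6711 − 40 − 15 − 27.68·2.2 = 0 → A_y = 56.22 kN.
ΣF_x = 0: no horizontal applied forces, so A_x = 0.

A_x = 0, A_y = 56.22 kN, B_y = 59.67 kN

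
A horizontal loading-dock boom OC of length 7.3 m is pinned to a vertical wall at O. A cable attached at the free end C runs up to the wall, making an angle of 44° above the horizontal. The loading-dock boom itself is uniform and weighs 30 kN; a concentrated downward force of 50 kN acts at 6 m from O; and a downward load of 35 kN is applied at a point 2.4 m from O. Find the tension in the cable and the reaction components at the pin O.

ΣM about O: T·sin44°·7.3 − 30·3.65 − 50·6 − 35·2.4 = 0 → T = 493.5/(7.3·0.694658) = 97.318 ≈ 97.32 kN.
ΣF_x = 0: O_x − T·cos44° = 0 → O_x = 97.318 × 0.71934 = 70.00 kN.
ΣF_y = 0: O_y + T·sin44° − 30 − 50 − 35 = 0 → O_y = 115 − 97.318 × 0.694658 = 47.40 kN.

T = 97.32 kN, O_x = 70.00 kN, O_y = 47.40 kN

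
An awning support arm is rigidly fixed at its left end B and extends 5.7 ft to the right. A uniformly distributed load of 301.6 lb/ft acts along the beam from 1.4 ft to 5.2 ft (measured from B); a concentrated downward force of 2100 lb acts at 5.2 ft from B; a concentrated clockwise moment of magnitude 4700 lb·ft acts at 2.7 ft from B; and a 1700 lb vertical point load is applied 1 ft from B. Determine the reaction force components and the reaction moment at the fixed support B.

Resultant of the distributed load: 301.6 × 3.8 = 1146.08 lb at 3.3 ft from B.
ΣF_x = 0: B_x = 0.
ΣF_y = 0: B_y − 301.6·3.8 − 2100 − 1700 = 0 → B_y = 4946 lb.
ΣM about B: M_B − (301.6·3.8)·3.3 − 2100·5.2 − 4700 − 1700·1 = 0 → M_B = 21100 lb·ft.

B_x = 0, B_y = 4946 lb, M_B = 21100 lb·ft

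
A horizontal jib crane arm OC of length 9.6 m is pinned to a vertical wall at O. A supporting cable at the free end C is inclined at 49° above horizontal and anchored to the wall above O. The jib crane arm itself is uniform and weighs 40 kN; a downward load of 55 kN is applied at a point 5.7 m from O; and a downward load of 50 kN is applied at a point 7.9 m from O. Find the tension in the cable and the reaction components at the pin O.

T = 124.3 kN, O_x = 81.54 kN, O_y = 51.20 kN

ΣM about O: T·sin49°·9.6 − 40·4.8 − 55·5.7 − 50·7.9 = 0 → T = 900.5/(9.6·0.75471) = 124.289 ≈ 124.3 kN.
ΣF_x = 0: O_x − T·cos49° = 0 → O_x = 124.289 × 0.656059 = 81.54 kN.
ΣF_y = 0: O_y + T·sin49° − 40 − 55 − 50 = 0 → O_y = 145 − 124.289 × 0.75471 = 51.20 kN.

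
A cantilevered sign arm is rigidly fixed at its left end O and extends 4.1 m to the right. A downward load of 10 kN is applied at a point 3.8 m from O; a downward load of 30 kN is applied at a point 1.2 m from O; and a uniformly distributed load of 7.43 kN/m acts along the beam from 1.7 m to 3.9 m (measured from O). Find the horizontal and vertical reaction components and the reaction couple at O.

O_x = 0, O_y = 56.35 kN, M_O = 119.8 kN·m

Resultant of the distributed load: 7.43 × 2.2 = 16.346 kN at 2.8 m from O.
ΣF_x = 0: O_x = 0.
ΣF_y = 0: O_y − 10 − 30 − 7.43·2.2 = 0 → O_y = 56.35 kN.
ΣM about O: M_O − 10·3.8 − 30·1.2 − (7.43·2.2)·2.8 = 0 → M_O = 119.8 kN·m.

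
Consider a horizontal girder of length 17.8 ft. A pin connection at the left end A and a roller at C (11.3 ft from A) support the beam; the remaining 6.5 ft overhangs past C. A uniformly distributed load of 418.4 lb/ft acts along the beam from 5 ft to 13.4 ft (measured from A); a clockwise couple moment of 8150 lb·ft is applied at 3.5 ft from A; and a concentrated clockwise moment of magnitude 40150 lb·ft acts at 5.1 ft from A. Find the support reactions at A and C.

Resultant of the distributed load: 418.4 × 8.4 = 3514.56 lb at 9.2 ft from A.
Moments about A: C_y·11.3 − (418.4·8.4)·9.2 − 8150 − 40150 = 0 → C_y = 80633.952/11.3 = 7135.75 ≈ 7136 lb.
ΣF_y = 0: A_y + 7135.75 − 418.4·8.4 = 0 → A_y = -3621 lb.
ΣF_x = 0: no horizontal applied forces, so A_x = 0.

A_x = 0, A_y = -3621 lb, C_y = 7136 lb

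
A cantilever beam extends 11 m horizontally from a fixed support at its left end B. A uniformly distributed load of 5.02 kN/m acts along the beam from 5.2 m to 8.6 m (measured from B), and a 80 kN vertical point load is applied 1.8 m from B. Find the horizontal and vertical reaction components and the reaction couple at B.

B_x = 0, B_y = 97.07 kN, M_B = 261.8 kN·m

Resultant of the distributed load: 5.02 × 3.4 = 17.068 kN at 6.9 m from B.
ΣF_x = 0: B_x = 0.
ΣF_y = 0: B_y − 5.02·3.4 − 80 = 0 → B_y = 97.07 kN.
ΣM about B: M_B − (5.02·3.4)·6.9 − 80·1.8 = 0 → M_B = 261.8 kN·m.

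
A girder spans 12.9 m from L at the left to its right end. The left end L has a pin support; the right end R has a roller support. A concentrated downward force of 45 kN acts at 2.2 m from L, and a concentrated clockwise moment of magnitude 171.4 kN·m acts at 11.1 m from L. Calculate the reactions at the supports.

ΣM about L: R_y·12.9 − 45·2.2 − 171.4 = 0 → R_y = 270.4/12.9 = 20.9612 ≈ 20.96 kN.
ΣF_y = 0: L_y + 20.9612 − 45 = 0 → L_y = 24.04 kN.
ΣF_x = 0: no horizontal applied forces, so L_x = 0.

L_x = 0, L_y = 24.04 kN, R_y = 20.96 kN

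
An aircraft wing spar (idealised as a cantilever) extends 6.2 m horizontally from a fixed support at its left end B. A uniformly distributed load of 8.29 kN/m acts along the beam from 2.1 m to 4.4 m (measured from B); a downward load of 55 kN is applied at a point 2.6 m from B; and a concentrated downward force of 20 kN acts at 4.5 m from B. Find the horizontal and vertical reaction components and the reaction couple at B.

B_x = 0, B_y = 94.07 kN, M_B = 295.0 kN·m

Resultant of the distributed load: 8.29 × 2.3 = 19.067 kN at 3.25 m from B.
ΣF_x = 0: B_x = 0.
ΣF_y = 0: B_y − 8.29·2.3 − 55 − 20 = 0 → B_y = 94.07 kN.
ΣM about B: M_B − (8.29·2.3)·3.25 − 55·2.6 − 20·4.5 = 0 → M_B = 295.0 kN·m.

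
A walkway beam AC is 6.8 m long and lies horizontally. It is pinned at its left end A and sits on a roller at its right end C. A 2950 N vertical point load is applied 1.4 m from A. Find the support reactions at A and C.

Moments about A: C_y·6.8 − 2950·1.4 = 0 → C_y = 4130/6.8 = 607.353 ≈ 607.4 N.
ΣF_y = 0: A_y + 607.353 − 2950 = 0 → A_y = 2343 N.
ΣF_x = 0: no horizontal applied forces, so A_x = 0.

A_x = 0, A_y = 2343 N, C_y = 607.4 N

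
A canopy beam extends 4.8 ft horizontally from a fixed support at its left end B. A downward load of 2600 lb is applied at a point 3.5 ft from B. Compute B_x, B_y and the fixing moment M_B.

B_x = 0, B_y = 2600 lb, M_B = 9100 lb·ft

ΣF_x = 0: B_x = 0.
ΣF_y = 0: B_y − 2600 = 0 → B_y = 2600 lb.
ΣM about B: M_B − 2600·3.5 = 0 → M_B = 9100 lb·ft.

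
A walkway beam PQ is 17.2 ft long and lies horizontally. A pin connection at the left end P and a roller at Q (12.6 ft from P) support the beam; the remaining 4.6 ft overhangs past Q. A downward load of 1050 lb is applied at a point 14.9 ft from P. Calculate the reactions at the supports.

ΣM about P: Q_y·12.6 − 1050·14.9 = 0 → Q_y = 15645/12.6 = 1241.67 ≈ 1242 lb.
ΣF_y = 0: P_y + 1241.67 − 1050 = 0 → P_y = -191.7 lb.
ΣF_x = 0: no horizontal applied forces, so P_x = 0.

P_x = 0, P_y = -191.7 lb, Q_y = 1242 lb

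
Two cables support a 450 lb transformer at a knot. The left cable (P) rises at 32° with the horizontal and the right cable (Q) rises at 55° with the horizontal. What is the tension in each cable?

T_P = 258.5 lb, T_Q = 382.1 lb

ΣF_x = 0: −T_P·cos32° + T_Q·cos55° = 0 → T_Q = 1.47853·T_P.
ΣF_y = 0: T_P·sin32° + T_Q·sin55° = 450.
Substitute: T_P·(0.529919 + 1.47853·0.819152) = 450 → T_P = 258.463 ≈ 258.5 lb.
Then T_Q = 1.47853 × 258.463 = 382.1 lb.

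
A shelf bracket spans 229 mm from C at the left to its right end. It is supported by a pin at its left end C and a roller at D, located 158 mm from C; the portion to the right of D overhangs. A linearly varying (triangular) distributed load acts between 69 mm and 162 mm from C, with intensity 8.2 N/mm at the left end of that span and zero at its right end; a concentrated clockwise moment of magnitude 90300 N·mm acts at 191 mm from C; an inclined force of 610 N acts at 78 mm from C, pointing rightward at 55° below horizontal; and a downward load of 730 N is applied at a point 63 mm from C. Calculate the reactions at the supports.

Resultant of the triangular load: ½ × 8.2 × 93 = 381.3 N, acting at 100 mm from C (one-third of the span from the peak).
ΣM about C: D_y·158 − (½·8.2·93)·100 − 90300 − 610·sin55°·78 − 730·63 = 0 → D_y = 213395/158 = 1350.6 ≈ 1351 N.
ΣF_y = 0: C_y + 1350.6 − ½·8.2·93 − 610·sin55° − 730 = 0 → C_y = 260.4 N.
ΣF_x = 0: C_x + 610·cos55° = 0 → C_x = -349.9 N.

C_x = -349.9 N, C_y = 260.4 N, D_y = 1351 N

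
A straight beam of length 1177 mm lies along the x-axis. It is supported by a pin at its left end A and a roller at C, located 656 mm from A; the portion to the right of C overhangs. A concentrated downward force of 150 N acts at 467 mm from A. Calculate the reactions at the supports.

A_x = 0, A_y = 43.22 N, C_y = 106.8 N

Moments about A: C_y·656 − 150·467 = 0 → C_y = 70050/656 = 106.784 ≈ 106.8 N.
ΣF_y = 0: A_y + 106.784 − 150 = 0 → A_y = 43.22 N.
ΣF_x = 0: no horizontal applied forces, so A_x = 0.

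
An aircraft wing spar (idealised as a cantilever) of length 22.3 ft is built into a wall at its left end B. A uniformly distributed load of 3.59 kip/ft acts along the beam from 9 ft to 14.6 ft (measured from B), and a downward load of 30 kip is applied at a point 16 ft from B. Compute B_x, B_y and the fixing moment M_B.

B_x = 0, B_y = 50.10 kip, M_B = 717.2 kip·ft

Resultant of the distributed load: 3.59 × 5.6 = 20.104 kip at 11.8 ft from B.
ΣF_x = 0: B_x = 0.
ΣF_y = 0: B_y − 3.59·5.6 − 30 = 0 → B_y = 50.10 kip.
ΣM about B: M_B − (3.59·5.6)·11.8 − 30·16 = 0 → M_B = 717.2 kip·ft.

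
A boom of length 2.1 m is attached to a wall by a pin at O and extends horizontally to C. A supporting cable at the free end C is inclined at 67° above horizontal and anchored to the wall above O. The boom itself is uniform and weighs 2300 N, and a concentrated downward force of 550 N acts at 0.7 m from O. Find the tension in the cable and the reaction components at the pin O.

T = 1448 N, O_x = 566.0 N, O_y = 1517 N

ΣM about O: T·sin67°·2.1 − 2300·1.05 − 550·0.7 = 0 → T = 2800/(2.1·0.920505) = 1448.48 ≈ 1448 N.
ΣF_x = 0: O_x − T·cos67° = 0 → O_x = 1448.48 × 0.390731 = 566.0 N.
ΣF_y = 0: O_y + T·sin67° − 2300 − 550 = 0 → O_y = 2850 − 1448.48 × 0.920505 = 1517 N.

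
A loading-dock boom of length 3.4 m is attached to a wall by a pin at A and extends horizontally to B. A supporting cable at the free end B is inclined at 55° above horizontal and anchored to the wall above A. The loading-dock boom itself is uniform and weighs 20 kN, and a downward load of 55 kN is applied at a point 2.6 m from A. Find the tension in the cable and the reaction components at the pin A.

ΣM about A: T·sin55°·3.4 − 20·1.7 − 55·2.6 = 0 → T = 177/(3.4·0.819152) = 63.5521 ≈ 63.55 kN.
ΣF_x = 0: A_x − T·cos55° = 0 → A_x = 63.5521 × 0.573576 = 36.45 kN.
ΣF_y = 0: A_y + T·sin55° − 20 − 55 = 0 → A_y = 75 − 63.5521 × 0.819152 = 22.94 kN.

T = 63.55 kN, A_x = 36.45 kN, A_y = 22.94 kN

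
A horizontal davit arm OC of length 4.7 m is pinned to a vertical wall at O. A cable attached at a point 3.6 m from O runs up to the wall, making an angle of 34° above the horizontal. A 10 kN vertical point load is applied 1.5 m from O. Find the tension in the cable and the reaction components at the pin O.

ΣM about O: T·sin34°·3.6 − 10·1.5 = 0 → T = 15/(3.6·0.559193) = 7.45121 ≈ 7.451 kN.
ΣF_x = 0: O_x − T·cos34° = 0 → O_x = 7.45121 × 0.829038 = 6.177 kN.
ΣF_y = 0: O_y + T·sin34° − 10 = 0 → O_y = 10 − 7.45121 × 0.559193 = 5.833 kN.

T = 7.451 kN, O_x = 6.177 kN, O_y = 5.833 kN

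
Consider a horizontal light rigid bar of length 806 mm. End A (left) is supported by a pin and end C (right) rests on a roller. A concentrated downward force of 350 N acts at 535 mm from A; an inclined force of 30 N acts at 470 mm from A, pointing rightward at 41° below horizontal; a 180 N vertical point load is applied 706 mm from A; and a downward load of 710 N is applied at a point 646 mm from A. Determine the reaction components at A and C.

ΣM about A: C_y·806 − 350·535 − 30·sin41°·470 − 180·706 − 710·646 = 0 → C_y = 782240/806 = 970.521 ≈ 970.5 N.
ΣF_y = 0: A_y + 970.521 − 350 − 30·sin41° − 180 − 710 = 0 → A_y = 289.2 N.
ΣF_x = 0: A_x + 30·cos41° = 0 → A_x = -22.64 N.

A_x = -22.64 N, A_y = 289.2 N, C_y = 970.5 N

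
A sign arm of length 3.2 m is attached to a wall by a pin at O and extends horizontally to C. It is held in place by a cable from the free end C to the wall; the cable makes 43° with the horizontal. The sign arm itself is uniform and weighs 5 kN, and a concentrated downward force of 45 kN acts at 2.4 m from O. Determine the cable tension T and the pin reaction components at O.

ΣM about O: T·sin43°·3.2 − 5·1.6 − 45·2.4 = 0 → T = 116/(3.2·0.681998) = 53.1526 ≈ 53.15 kN.
ΣF_x = 0: O_x − T·cos43° = 0 → O_x = 53.1526 × 0.731354 = 38.87 kN.
ΣF_y = 0: O_y + T·sin43° − 5 − 45 = 0 → O_y = 50 − 53.1526 × 0.681998 = 13.75 kN.

T = 53.15 kN, O_x = 38.87 kN, O_y = 13.75 kN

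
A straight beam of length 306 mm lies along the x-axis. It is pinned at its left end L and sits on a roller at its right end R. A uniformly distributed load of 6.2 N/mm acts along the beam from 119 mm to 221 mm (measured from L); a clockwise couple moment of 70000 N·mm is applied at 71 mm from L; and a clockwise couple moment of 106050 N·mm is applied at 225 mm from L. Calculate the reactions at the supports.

L_x = 0, L_y = -294.3 N, R_y = 926.7 N

Resultant of the distributed load: 6.2 × 102 = 632.4 N at 170 mm from L.
ΣM about L: R_y·306 − (6.2·102)·170 − 70000 − 106050 = 0 → R_y = 283558/306 = 926.66 ≈ 926.7 N.
ΣF_y = 0: L_y + 926.66 − 6.2·102 = 0 → L_y = -294.3 N.
ΣF_x = 0: no horizontal applied forces, so L_x = 0.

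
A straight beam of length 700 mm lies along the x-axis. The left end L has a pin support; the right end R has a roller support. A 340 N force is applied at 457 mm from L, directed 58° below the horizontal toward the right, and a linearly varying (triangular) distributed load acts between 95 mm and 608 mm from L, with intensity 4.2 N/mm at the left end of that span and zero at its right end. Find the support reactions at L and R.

Resultant of the triangular load: ½ × 4.2 × 513 = 1077.3 N, acting at 266 mm from L (one-third of the span from the peak).
ΣM about L: R_y·700 − 340·sin58°·457 − (½·4.2·513)·266 = 0 → R_y = 418332/700 = 597.617 ≈ 597.6 N.
ΣF_y = 0: L_y + 597.617 − 340·sin58° − ½·4.2·513 = 0 → L_y = 768.0 N.
ΣF_x = 0: L_x + 340·cos58° = 0 → L_x = -180.2 N.

L_x = -180.2 N, L_y = 768.0 N, R_y = 597.6 N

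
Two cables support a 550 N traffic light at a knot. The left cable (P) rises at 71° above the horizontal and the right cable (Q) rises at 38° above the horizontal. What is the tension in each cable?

ΣF_x = 0: −T_P·cos71° + T_Q·cos38° = 0 → T_Q = 0.413152·T_P.
ΣF_y = 0: T_P·sin71° + T_Q·sin38° = 550.
Substitute: T_P·(0.945519 + 0.413152·0.615661) = 550 → T_P = 458.379 ≈ 458.4 N.
Then T_Q = 0.413152 × 458.379 = 189.4 N.

T_P = 458.4 N, T_Q = 189.4 N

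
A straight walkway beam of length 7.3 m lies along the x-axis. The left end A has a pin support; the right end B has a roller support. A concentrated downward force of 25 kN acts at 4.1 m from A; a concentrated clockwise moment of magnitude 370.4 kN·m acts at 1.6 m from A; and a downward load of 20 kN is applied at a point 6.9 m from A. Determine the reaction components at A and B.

A_x = 0, A_y = -38.68 kN, B_y = 83.68 kN

ΣM about A: B_y·7.3 − 25·4.1 − 370.4 − 20·6.9 = 0 → B_y = 610.9/7.3 = 83.6849 ≈ 83.68 kN.
ΣF_y = 0: A_y + 83.6849 − 25 − 20 = 0 → A_y = -38.68 kN.
ΣF_x = 0: no horizontal applied forces, so A_x = 0.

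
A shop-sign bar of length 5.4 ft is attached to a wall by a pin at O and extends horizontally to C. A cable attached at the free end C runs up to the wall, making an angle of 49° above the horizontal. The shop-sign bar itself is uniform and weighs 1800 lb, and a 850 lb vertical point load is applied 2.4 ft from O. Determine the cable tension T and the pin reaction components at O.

T = 1693 lb, O_x = 1111 lb, O_y = 1372 lb

ΣM about O: T·sin49°·5.4 − 1800·2.7 − 850·2.4 = 0 → T = 6900/(5.4·0.75471) = 1693.07 ≈ 1693 lb.
ΣF_x = 0: O_x − T·cos49° = 0 → O_x = 1693.07 × 0.656059 = 1111 lb.
ΣF_y = 0: O_y + T·sin49° − 1800 − 850 = 0 → O_y = 2650 − 1693.07 × 0.75471 = 1372 lb.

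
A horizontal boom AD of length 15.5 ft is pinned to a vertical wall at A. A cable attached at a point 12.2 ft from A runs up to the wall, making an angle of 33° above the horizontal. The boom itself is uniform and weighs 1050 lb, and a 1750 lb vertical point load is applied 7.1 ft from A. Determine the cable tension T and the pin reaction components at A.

T = 3095 lb, A_x = 2595 lb, A_y = 1115 lb

ΣM about A: T·sin33°·12.2 − 1050·7.75 − 1750·7.1 = 0 → T = 20562.5/(12.2·0.544639) = 3094.62 ≈ 3095 lb.
ΣF_x = 0: A_x − T·cos33° = 0 → A_x = 3094.62 × 0.838671 = 2595 lb.
ΣF_y = 0: A_y + T·sin33° − 1050 − 1750 = 0 → A_y = 2800 − 3094.62 × 0.544639 = 1115 lb.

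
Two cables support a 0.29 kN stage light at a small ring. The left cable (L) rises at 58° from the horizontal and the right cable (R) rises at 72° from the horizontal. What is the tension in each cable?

ΣF_x = 0: −T_L·cos58° + T_R·cos72° = 0 → T_R = 1.71485·T_L.
ΣF_y = 0: T_L·sin58° + T_R·sin72° = 0.29.
Substitute: T_L·(0.848048 + 1.71485·0.951057) = 0.29 → T_L = 0.116984 ≈ 0.1170 kN.
Then T_R = 1.71485 × 0.116984 = 0.2006 kN.

T_L = 0.1170 kN, T_R = 0.2006 kN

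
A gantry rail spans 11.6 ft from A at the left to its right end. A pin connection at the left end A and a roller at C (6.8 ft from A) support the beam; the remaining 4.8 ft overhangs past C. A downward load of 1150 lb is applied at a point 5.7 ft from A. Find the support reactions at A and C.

ΣM about A: C_y·6.8 − 1150·5.7 = 0 → C_y = 6555/6.8 = 963.971 ≈ 964.0 lb.
ΣF_y = 0: A_y + 963.971 − 1150 = 0 → A_y = 186.0 lb.
ΣF_x = 0: no horizontal applied forces, so A_x = 0.

A_x = 0, A_y = 186.0 lb, C_y = 964.0 lb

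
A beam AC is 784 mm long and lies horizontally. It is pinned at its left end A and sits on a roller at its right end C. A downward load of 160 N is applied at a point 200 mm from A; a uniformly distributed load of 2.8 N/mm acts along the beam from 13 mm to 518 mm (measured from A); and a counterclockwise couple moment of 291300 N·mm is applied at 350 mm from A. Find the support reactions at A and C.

Resultant of the distributed load: 2.8 × 505 = 1414 N at 265.5 mm from A.
Moments about A: C_y·784 − 160·200 − (2.8·505)·265.5 + 291300 = 0 → C_y = 116117/784 = 148.108 ≈ 148.1 N.
ΣF_y = 0: A_y + 148.108 − 160 − 2.8·505 = 0 → A_y = 1426 N.
ΣF_x = 0: no horizontal applied forces, so A_x = 0.

A_x = 0, A_y = 1426 N, C_y = 148.1 N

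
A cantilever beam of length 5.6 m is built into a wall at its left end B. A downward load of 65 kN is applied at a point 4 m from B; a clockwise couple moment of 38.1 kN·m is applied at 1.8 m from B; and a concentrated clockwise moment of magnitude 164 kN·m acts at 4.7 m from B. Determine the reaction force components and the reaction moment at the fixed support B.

ΣF_x = 0: B_x = 0.
ΣF_y = 0: B_y − 65 = 0 → B_y = 65.00 kN.
ΣM about B: M_B − 65·4 − 38.1 − 164 = 0 → M_B = 462.1 kN·m.

B_x = 0, B_y = 65.00 kN, M_B = 462.1 kN·m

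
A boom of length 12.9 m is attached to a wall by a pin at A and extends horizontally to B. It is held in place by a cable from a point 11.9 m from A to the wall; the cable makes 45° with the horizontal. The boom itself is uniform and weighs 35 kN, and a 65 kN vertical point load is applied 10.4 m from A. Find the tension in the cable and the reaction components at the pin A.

ΣM about A: T·sin45°·11.9 − 35·6.45 − 65·10.4 = 0 → T = 901.75/(11.9·0.707107) = 107.165 ≈ 107.2 kN.
ΣF_x = 0: A_x − T·cos45° = 0 → A_x = 107.165 × 0.707107 = 75.78 kN.
ΣF_y = 0: A_y + T·sin45° − 35 − 65 = 0 → A_y = 100 − 107.165 × 0.707107 = 24.22 kN.

T = 107.2 kN, A_x = 75.78 kN, A_y = 24.22 kN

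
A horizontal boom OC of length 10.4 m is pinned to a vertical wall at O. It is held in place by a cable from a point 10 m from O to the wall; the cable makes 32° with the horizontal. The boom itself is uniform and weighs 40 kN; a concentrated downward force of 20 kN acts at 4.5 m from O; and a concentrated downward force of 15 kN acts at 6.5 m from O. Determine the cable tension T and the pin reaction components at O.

T = 74.63 kN, O_x = 63.29 kN, O_y = 35.45 kN

ΣM about O: T·sin32°·10 − 40·5.2 − 20·4.5 − 15·6.5 = 0 → T = 395.5/(10·0.529919) = 74.634 ≈ 74.63 kN.
ΣF_x = 0: O_x − T·cos32° = 0 → O_x = 74.634 × 0.848048 = 63.29 kN.
ΣF_y = 0: O_y + T·sin32° − 40 − 20 − 15 = 0 → O_y = 75 − 74.634 × 0.529919 = 35.45 kN.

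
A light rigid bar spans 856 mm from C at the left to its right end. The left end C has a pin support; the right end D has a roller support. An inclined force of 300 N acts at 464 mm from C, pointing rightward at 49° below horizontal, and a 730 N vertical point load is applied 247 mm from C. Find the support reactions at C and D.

C_x = -196.8 N, C_y = 623.0 N, D_y = 333.4 N

Taking moments about C: D_y·856 − 300·sin49°·464 − 730·247 = 0 → D_y = 285366/856 = 333.371 ≈ 333.4 N.
ΣF_y = 0: C_y + 333.371 − 300·sin49° − 730 = 0 → C_y = 623.0 N.
ΣF_x = 0: C_x + 300·cos49° = 0 → C_x = -196.8 N.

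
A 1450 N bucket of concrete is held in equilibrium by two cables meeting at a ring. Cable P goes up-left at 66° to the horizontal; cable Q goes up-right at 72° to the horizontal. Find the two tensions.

T_P = 669.6 N, T_Q = 881.4 N

ΣF_x = 0: −T_P·cos66° + T_Q·cos72° = 0 → T_Q = 1.31623·T_P.
ΣF_y = 0: T_P·sin66° + T_Q·sin72° = 1450.
Substitute: T_P·(0.913545 + 1.31623·0.951057) = 1450 → T_P = 669.636 ≈ 669.6 N.
Then T_Q = 1.31623 × 669.636 = 881.4 N.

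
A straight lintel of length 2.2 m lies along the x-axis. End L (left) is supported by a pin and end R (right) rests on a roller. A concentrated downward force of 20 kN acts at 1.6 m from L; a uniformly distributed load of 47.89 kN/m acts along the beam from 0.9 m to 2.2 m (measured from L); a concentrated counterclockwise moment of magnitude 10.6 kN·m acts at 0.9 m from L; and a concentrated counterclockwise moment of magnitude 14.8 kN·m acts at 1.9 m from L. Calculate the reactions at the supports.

Resultant of the distributed load: 47.89 × 1.3 = 62.257 kN at 1.55 m from L.
ΣM about L: R_y·2.2 − 20·1.6 − (47.89·1.3)·1.55 + 10.6 + 14.8 = 0 → R_y = 103.09835/2.2 = 46.8629 ≈ 46.86 kN.
ΣF_y = 0: L_y + 46.8629 − 20 − 47.89·1.3 = 0 → L_y = 35.39 kN.
ΣF_x = 0: no horizontal applied forces, so L_x = 0.

L_x = 0, L_y = 35.39 kN, R_y = 46.86 kN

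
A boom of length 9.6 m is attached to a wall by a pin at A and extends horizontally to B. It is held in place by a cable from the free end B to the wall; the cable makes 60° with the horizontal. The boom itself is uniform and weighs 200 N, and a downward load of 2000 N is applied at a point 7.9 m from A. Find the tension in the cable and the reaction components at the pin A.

ΣM about A: T·sin60°·9.6 − 200·4.8 − 2000·7.9 = 0 → T = 16760/(9.6·0.866025) = 2015.92 ≈ 2016 N.
ΣF_x = 0: A_x − T·cos60° = 0 → A_x = 2015.92 × 0.5 = 1008 N.
ΣF_y = 0: A_y + T·sin60° − 200 − 2000 = 0 → A_y = 2200 − 2015.92 × 0.866025 = 454.2 N.

T = 2016 N, A_x = 1008 N, A_y = 454.2 N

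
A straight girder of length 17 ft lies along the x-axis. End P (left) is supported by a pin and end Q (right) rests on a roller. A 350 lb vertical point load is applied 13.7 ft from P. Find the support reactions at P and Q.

Moments about P: Q_y·17 − 350·13.7 = 0 → Q_y = 4795/17 = 282.059 ≈ 282.1 lb.
ΣF_y = 0: P_y + 282.059 − 350 = 0 → P_y = 67.94 lb.
ΣF_x = 0: no horizontal applied forces, so P_x = 0.

P_x = 0, P_y = 67.94 lb, Q_y = 282.1 lb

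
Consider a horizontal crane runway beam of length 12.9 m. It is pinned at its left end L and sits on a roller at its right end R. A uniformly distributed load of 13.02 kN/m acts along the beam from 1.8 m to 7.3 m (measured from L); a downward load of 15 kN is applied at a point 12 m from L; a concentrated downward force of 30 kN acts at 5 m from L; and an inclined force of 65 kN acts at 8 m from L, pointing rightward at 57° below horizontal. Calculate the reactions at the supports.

L_x = -35.40 kN, L_y = 86.48 kN, R_y = 84.65 kN

Resultant of the distributed load: 13.02 × 5.5 = 71.61 kN at 4.55 m from L.
Taking moments about L: R_y·12.9 − (13.02·5.5)·4.55 − 15·12 − 30·5 − 65·sin57°·8 = 0 → R_y = 1091.93/12.9 = 84.6457 ≈ 84.65 kN.
ΣF_y = 0: L_y + 84.6457 − 13.02·5.5 − 15 − 30 − 65·sin57° = 0 → L_y = 86.48 kN.
ΣF_x = 0: L_x + 65·cos57° = 0 → L_x = -35.40 kN.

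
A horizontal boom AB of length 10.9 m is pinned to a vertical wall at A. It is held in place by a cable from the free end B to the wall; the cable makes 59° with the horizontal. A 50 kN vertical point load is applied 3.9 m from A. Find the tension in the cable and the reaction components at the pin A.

ΣM about A: T·sin59°·10.9 − 50·3.9 = 0 → T = 195/(10.9·0.857167) = 20.871 ≈ 20.87 kN.
ΣF_x = 0: A_x − T·cos59° = 0 → A_x = 20.871 × 0.515038 = 10.75 kN.
ΣF_y = 0: A_y + T·sin59° − 50 = 0 → A_y = 50 − 20.871 × 0.857167 = 32.11 kN.

T = 20.87 kN, A_x = 10.75 kN, A_y = 32.11 kN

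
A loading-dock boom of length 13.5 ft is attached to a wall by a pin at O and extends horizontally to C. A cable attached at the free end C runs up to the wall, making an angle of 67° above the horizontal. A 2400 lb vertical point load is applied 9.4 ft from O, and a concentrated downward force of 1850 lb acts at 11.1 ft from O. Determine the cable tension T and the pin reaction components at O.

ΣM about O: T·sin67°·13.5 − 2400·9.4 − 1850·11.1 = 0 → T = 43095/(13.5·0.920505) = 3467.9 ≈ 3468 lb.
ΣF_x = 0: O_x − T·cos67° = 0 → O_x = 3467.9 × 0.390731 = 1355 lb.
ΣF_y = 0: O_y + T·sin67° − 2400 − 1850 = 0 → O_y = 4250 − 3467.9 × 0.920505 = 1058 lb.

T = 3468 lb, O_x = 1355 lb, O_y = 1058 lb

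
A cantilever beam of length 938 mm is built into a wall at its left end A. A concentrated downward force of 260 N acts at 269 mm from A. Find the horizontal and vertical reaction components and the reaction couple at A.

ΣF_x = 0: A_x = 0.
ΣF_y = 0: A_y − 260 = 0 → A_y = 260.0 N.
ΣM about A: M_A − 260·269 = 0 → M_A = 69940 N·mm.

A_x = 0, A_y = 260.0 N, M_A = 69940 N·mm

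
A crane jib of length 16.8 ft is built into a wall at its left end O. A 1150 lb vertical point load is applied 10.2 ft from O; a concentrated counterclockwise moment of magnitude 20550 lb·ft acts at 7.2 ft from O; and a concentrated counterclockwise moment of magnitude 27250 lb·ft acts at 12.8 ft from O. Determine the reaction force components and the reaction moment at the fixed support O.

ΣF_x = 0: O_x = 0.
ΣF_y = 0: O_y − 1150 = 0 → O_y = 1150 lb.
ΣM about O: M_O − 1150·10.2 + 20550 + 27250 = 0 → M_O = -36070 lb·ft.

O_x = 0, O_y = 1150 lb, M_O = -36070 lb·ft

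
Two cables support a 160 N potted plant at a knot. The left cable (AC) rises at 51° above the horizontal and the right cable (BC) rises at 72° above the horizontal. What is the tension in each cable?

T_AC = 58.95 N, T_BC = 120.1 N

ΣF_x = 0: −T_AC·cos51° + T_BC·cos72° = 0 → T_BC = 2.03652·T_AC.
ΣF_y = 0: T_AC·sin51° + T_BC·sin72° = 160.
Substitute: T_AC·(0.777146 + 2.03652·0.951057) = 160 → T_AC = 58.9537 ≈ 58.95 N.
Then T_BC = 2.03652 × 58.9537 = 120.1 N.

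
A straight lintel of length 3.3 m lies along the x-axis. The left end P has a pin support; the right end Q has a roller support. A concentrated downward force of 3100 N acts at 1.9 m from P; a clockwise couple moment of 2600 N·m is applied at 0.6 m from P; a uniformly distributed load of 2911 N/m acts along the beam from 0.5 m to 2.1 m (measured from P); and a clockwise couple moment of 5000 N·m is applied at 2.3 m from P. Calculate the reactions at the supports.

P_x = 0, P_y = 1835 N, Q_y = 5923 N

Resultant of the distributed load: 2911 × 1.6 = 4657.6 N at 1.3 m from P.
Taking moments about P: Q_y·3.3 − 3100·1.9 − 2600 − (2911·1.6)·1.3 − 5000 = 0 → Q_y = 19544.88/3.3 = 5922.69 ≈ 5923 N.
ΣF_y = 0: P_y + 5922.69 − 3100 − 2911·1.6 = 0 → P_y = 1835 N.
ΣF_x = 0: no horizontal applied forces, so P_x = 0.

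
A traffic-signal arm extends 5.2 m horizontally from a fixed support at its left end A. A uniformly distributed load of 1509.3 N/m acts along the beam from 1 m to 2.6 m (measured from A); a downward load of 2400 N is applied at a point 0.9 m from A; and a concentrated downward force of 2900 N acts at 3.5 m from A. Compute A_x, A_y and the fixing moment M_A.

Resultant of the distributed load: 1509.3 × 1.6 = 2414.88 N at 1.8 m from A.
ΣF_x = 0: A_x = 0.
ΣF_y = 0: A_y − 1509.3·1.6 − 2400 − 2900 = 0 → A_y = 7715 N.
ΣM about A: M_A − (1509.3·1.6)·1.8 − 2400·0.9 − 2900·3.5 = 0 → M_A = 16660 N·m.

A_x = 0, A_y = 7715 N, M_A = 16660 N·m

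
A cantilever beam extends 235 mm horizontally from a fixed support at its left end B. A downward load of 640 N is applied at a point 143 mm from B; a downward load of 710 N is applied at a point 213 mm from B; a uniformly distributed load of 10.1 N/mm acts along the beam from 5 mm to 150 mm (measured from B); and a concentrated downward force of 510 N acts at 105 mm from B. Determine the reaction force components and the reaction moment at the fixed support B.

B_x = 0, B_y = 3324 N, M_B = 409800 N·mm

Resultant of the distributed load: 10.1 × 145 = 1464.5 N at 77.5 mm from B.
ΣF_x = 0: B_x = 0.
ΣF_y = 0: B_y − 640 − 710 − 10.1·145 − 510 = 0 → B_y = 3324 N.
ΣM about B: M_B − 640·143 − 710·213 − (10.1·145)·77.5 − 510·105 = 0 → M_B = 409800 N·mm.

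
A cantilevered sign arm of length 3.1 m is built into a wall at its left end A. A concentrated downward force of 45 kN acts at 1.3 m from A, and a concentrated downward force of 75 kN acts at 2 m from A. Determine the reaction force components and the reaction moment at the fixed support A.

ΣF_x = 0: A_x = 0.
ΣF_y = 0: A_y − 45 − 75 = 0 → A_y = 120.0 kN.
ΣM about A: M_A − 45·1.3 − 75·2 = 0 → M_A = 208.5 kN·m.

A_x = 0, A_y = 120.0 kN, M_A = 208.5 kN·m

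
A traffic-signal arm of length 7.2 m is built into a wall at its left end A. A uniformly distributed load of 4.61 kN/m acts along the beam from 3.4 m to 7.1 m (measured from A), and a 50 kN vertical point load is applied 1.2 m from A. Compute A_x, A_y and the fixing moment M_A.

A_x = 0, A_y = 67.06 kN, M_A = 149.5 kN·m

Resultant of the distributed load: 4.61 × 3.7 = 17.057 kN at 5.25 m from A.
ΣF_x = 0: A_x = 0.
ΣF_y = 0: A_y − 4.61·3.7 − 50 = 0 → A_y = 67.06 kN.
ΣM about A: M_A − (4.61·3.7)·5.25 − 50·1.2 = 0 → M_A = 149.5 kN·m.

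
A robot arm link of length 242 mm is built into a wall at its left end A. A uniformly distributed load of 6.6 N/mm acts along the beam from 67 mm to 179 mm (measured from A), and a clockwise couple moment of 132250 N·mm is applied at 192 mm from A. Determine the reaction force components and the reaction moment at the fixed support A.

A_x = 0, A_y = 739.2 N, M_A = 223200 N·mm

Resultant of the distributed load: 6.6 × 112 = 739.2 N at 123 mm from A.
ΣF_x = 0: A_x = 0.
ΣF_y = 0: A_y − 6.6·112 = 0 → A_y = 739.2 N.
ΣM about A: M_A − (6.6·112)·123 − 132250 = 0 → M_A = 223200 N·mm.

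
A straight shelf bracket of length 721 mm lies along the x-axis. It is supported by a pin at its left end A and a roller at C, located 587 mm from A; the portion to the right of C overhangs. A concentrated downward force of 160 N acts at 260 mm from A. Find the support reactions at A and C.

A_x = 0, A_y = 89.13 N, C_y = 70.87 N

ΣM about A: C_y·587 − 160·260 = 0 → C_y = 41600/587 = 70.8688 ≈ 70.87 N.
ΣF_y = 0: A_y + 70.8688 − 160 = 0 → A_y = 89.13 N.
ΣF_x = 0: no horizontal applied forces, so A_x = 0.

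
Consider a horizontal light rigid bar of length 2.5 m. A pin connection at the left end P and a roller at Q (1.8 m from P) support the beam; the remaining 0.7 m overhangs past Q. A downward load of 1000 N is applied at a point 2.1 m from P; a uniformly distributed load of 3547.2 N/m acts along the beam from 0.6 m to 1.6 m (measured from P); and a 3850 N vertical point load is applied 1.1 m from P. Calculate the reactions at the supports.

P_x = 0, P_y = 2710 N, Q_y = 5687 N

Resultant of the distributed load: 3547.2 × 1 = 3547.2 N at 1.1 m from P.
Taking moments about P: Q_y·1.8 − 1000·2.1 − (3547.2·1)·1.1 − 3850·1.1 = 0 → Q_y = 10236.92/1.8 = 5687.18 ≈ 5687 N.
ΣF_y = 0: P_y + 5687.18 − 1000 − 3547.2·1 − 3850 = 0 → P_y = 2710 N.
ΣF_x = 0: no horizontal applied forces, so P_x = 0.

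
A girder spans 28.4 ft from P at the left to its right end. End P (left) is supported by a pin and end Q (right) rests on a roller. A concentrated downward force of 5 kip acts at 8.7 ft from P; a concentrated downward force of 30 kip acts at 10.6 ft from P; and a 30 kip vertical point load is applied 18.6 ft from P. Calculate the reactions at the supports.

Taking moments about P: Q_y·28.4 − 5·8.7 − 30·10.6 − 30·18.6 = 0 → Q_y = 919.5/28.4 = 32.3768 ≈ 32.38 kip.
ΣF_y = 0: P_y + 32.3768 − 5 − 30 − 30 = 0 → P_y = 32.62 kip.
ΣF_x = 0: no horizontal applied forces, so P_x = 0.

P_x = 0, P_y = 32.62 kip, Q_y = 32.38 kip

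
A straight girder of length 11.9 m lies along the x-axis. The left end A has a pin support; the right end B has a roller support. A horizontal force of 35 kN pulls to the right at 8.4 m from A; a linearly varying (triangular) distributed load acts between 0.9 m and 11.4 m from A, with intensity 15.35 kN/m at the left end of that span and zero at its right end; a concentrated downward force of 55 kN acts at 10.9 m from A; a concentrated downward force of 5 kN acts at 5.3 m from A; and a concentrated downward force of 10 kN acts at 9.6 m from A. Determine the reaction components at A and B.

A_x = -35.00 kN, A_y = 60.12 kN, B_y = 90.47 kN

Resultant of the triangular load: ½ × 15.35 × 10.5 = 80.5875 kN, acting at 4.4 m from A (one-third of the span from the peak).
Moments about A: B_y·11.9 − (½·15.35·10.5)·4.4 − 55·10.9 − 5·5.3 − 10·9.6 = 0 → B_y = 1076.585/11.9 = 90.4693 ≈ 90.47 kN.
ΣF_y = 0: A_y + 90.4693 − ½·15.35·10.5 − 55 − 5 − 10 = 0 → A_y = 60.12 kN.
ΣF_x = 0: A_x + 35 = 0 → A_x = -35.00 kN.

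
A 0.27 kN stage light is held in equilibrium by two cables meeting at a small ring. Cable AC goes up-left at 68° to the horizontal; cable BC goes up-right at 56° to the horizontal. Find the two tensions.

T_AC = 0.1821 kN, T_BC = 0.1220 kN

ΣF_x = 0: −T_AC·cos68° + T_BC·cos56° = 0 → T_BC = 0.669906·T_AC.
ΣF_y = 0: T_AC·sin68° + T_BC·sin56° = 0.27.
Substitute: T_AC·(0.927184 + 0.669906·0.829038) = 0.27 → T_AC = 0.182117 ≈ 0.1821 kN.
Then T_BC = 0.669906 × 0.182117 = 0.1220 kN.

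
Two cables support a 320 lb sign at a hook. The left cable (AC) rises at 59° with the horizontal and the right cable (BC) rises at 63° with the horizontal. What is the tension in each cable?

T_AC = 171.3 lb, T_BC = 194.3 lb

ΣF_x = 0: −T_AC·cos59° + T_BC·cos63° = 0 → T_BC = 1.13447·T_AC.
ΣF_y = 0: T_AC·sin59° + T_BC·sin63° = 320.
Substitute: T_AC·(0.857167 + 1.13447·0.891007) = 320 → T_AC = 171.307 ≈ 171.3 lb.
Then T_BC = 1.13447 × 171.307 = 194.3 lb.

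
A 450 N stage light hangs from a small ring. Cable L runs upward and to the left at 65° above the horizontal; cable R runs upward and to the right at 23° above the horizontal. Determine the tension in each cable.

ΣF_x = 0: −T_L·cos65° + T_R·cos23° = 0 → T_R = 0.459116·T_L.
ΣF_y = 0: T_L·sin65° + T_R·sin23° = 450.
Substitute: T_L·(0.906308 + 0.459116·0.390731) = 450 → T_L = 414.48 ≈ 414.5 N.
Then T_R = 0.459116 × 414.48 = 190.3 N.

T_L = 414.5 N, T_R = 190.3 N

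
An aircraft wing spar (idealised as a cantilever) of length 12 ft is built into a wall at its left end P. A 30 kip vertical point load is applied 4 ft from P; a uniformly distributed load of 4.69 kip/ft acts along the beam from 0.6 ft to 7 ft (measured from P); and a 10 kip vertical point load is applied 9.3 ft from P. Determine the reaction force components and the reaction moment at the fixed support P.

P_x = 0, P_y = 70.02 kip, M_P = 327.1 kip·ft

Resultant of the distributed load: 4.69 × 6.4 = 30.016 kip at 3.8 ft from P.
ΣF_x = 0: P_x = 0.
ΣF_y = 0: P_y − 30 − 4.69·6.4 − 10 = 0 → P_y = 70.02 kip.
ΣM about P: M_P − 30·4 − (4.69·6.4)·3.8 − 10·9.3 = 0 → M_P = 327.1 kip·ft.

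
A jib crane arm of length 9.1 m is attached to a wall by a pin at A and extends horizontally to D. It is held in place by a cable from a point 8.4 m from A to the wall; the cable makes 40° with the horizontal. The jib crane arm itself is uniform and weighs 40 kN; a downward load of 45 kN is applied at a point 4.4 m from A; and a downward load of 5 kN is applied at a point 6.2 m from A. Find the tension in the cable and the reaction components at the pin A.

ΣM about A: T·sin40°·8.4 − 40·4.55 − 45·4.4 − 5·6.2 = 0 → T = 411/(8.4·0.642788) = 76.1193 ≈ 76.12 kN.
ΣF_x = 0: A_x − T·cos40° = 0 → A_x = 76.1193 × 0.766044 = 58.31 kN.
ΣF_y = 0: A_y + T·sin40° − 40 − 45 − 5 = 0 → A_y = 90 − 76.1193 × 0.642788 = 41.07 kN.

T = 76.12 kN, A_x = 58.31 kN, A_y = 41.07 kN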